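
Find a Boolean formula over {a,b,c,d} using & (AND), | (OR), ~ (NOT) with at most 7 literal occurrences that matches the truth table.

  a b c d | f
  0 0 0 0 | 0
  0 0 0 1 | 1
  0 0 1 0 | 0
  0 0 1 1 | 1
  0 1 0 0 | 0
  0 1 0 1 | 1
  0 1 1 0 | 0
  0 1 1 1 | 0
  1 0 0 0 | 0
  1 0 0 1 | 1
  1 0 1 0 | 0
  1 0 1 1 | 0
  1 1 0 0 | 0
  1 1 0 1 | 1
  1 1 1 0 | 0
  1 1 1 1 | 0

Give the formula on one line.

(d & (~c | (d & (~b & ~a))))

  ~c = 1100110011001100
  ~b = 1111000011110000
  ~a = 1111111100000000
  (~b & ~a) = 1111000000000000
  (d & (~b & ~a)) = 0101000000000000
  (~c | (d & (~b & ~a))) = 1101110011001100
  (d & (~c | (d & (~b & ~a)))) = 0101010001000100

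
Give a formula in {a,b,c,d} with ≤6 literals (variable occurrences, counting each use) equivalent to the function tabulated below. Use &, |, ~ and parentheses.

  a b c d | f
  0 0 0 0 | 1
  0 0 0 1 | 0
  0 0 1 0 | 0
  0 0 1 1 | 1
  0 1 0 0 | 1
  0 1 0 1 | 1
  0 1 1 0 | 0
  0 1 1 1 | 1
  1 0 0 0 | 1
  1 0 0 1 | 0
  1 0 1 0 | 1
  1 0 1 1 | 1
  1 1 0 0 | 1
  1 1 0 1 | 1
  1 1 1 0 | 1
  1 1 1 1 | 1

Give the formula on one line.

  (a | d) = 0101010111111111
  ~c = 1100110011001100
  ((a | d) | ~c) = 1101110111111111
  ~d = 1010101010101010
  (b | c) = 0011111100111111
  (~d | (b | c)) = 1011111110111111
  (((a | d) | ~c) & (~d | (b | c))) = 1001110110111111

(((a | d) | ~c) & (~d | (b | c)))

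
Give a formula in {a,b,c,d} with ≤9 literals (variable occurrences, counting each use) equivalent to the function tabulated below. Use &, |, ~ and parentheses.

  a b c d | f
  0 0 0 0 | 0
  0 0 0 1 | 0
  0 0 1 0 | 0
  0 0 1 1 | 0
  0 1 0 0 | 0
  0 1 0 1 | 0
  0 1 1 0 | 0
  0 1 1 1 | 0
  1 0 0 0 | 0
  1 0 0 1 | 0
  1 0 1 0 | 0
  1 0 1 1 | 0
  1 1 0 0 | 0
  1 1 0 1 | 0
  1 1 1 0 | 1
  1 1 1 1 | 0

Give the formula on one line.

(a & (((d & (c | ~b)) | (b | ~a)) & (c & ~d)))

  ~b = 1111000011110000
  (c | ~b) = 1111001111110011
  (d & (c | ~b)) = 0101000101010001
  ~a = 1111111100000000
  (b | ~a) = 1111111100001111
  ((d & (c | ~b)) | (b | ~a)) = 1111111101011111
  ~d = 1010101010101010
  (c & ~d) = 0010001000100010
  (((d & (c | ~b)) | (b | ~a)) & (c & ~d)) = 0010001000000010
  (a & (((d & (c | ~b)) | (b | ~a)) & (c & ~d))) = 0000000000000010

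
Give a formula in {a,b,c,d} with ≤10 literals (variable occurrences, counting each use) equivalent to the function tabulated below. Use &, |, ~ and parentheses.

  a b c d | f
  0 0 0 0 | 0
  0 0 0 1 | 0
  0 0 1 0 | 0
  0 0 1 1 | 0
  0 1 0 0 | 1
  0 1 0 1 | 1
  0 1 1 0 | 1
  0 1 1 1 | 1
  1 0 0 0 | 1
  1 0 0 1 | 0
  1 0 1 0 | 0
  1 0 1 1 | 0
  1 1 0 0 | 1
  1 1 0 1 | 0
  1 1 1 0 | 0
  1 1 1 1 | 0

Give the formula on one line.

((((~c & b) | d) | (~c | ~a)) & ((~a & b) | (~d & a)))

  ~c = 1100110011001100
  (~c & b) = 0000110000001100
  ((~c & b) | d) = 0101110101011101
  ~a = 1111111100000000
  (~c | ~a) = 1111111111001100
  (((~c & b) | d) | (~c | ~a)) = 1111111111011101
  (~a & b) = 0000111100000000
  ~d = 1010101010101010
  (~d & a) = 0000000010101010
  ((~a & b) | (~d & a)) = 0000111110101010
  ((((~c & b) | d) | (~c | ~a)) & ((~a & b) | (~d & a))) = 0000111110001000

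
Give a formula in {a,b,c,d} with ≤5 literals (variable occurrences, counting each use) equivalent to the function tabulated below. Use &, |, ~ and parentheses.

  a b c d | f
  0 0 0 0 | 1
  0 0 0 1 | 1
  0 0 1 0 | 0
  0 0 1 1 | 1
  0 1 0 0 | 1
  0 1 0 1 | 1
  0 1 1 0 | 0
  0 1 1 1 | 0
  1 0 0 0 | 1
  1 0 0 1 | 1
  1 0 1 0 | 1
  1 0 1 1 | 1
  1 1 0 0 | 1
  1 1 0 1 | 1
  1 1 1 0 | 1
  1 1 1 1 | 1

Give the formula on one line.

  ~c = 1100110011001100
  (~c | a) = 1100110011111111
  (d | a) = 0101010111111111
  ~b = 1111000011110000
  ((d | a) & ~b) = 0101000011110000
  ((~c | a) | ((d | a) & ~b)) = 1101110011111111

((~c | a) | ((d | a) & ~b))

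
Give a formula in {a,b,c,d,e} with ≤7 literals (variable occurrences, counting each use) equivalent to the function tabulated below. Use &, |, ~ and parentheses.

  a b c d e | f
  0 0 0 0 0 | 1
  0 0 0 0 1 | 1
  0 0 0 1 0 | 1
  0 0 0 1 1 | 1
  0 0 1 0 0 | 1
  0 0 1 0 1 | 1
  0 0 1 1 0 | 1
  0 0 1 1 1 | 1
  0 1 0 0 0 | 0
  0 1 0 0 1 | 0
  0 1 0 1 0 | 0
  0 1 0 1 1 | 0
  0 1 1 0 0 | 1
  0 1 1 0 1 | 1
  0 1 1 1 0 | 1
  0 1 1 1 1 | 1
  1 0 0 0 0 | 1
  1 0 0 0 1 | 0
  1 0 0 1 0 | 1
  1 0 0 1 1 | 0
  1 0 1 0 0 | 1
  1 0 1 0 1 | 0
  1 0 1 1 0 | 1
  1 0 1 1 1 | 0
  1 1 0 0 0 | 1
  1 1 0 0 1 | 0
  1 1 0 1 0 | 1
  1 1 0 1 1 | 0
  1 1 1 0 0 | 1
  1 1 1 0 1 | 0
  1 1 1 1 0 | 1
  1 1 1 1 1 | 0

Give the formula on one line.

  ~b = 11111111000000001111111100000000
  ~a = 11111111111111110000000000000000
  (~b & ~a) = 11111111000000000000000000000000
  (c | (~b & ~a)) = 11111111000011110000111100001111
  ((c | (~b & ~a)) | a) = 11111111000011111111111111111111
  ~e = 10101010101010101010101010101010
  (~e | ~a) = 11111111111111111010101010101010
  (((c | (~b & ~a)) | a) & (~e | ~a)) = 11111111000011111010101010101010

(((c | (~b & ~a)) | a) & (~e | ~a))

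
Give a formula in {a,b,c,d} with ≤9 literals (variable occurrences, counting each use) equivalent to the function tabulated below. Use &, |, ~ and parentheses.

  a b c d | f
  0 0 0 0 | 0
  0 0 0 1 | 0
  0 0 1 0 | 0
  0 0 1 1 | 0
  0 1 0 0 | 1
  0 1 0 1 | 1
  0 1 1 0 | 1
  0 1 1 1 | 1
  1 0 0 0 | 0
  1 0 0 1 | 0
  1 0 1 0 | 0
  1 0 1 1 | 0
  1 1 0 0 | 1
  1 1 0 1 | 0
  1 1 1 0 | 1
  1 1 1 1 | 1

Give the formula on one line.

(b & ((c | ~d) | (b & (~a | c))))

  ~d = 1010101010101010
  (c | ~d) = 1011101110111011
  ~a = 1111111100000000
  (~a | c) = 1111111100110011
  (b & (~a | c)) = 0000111100000011
  ((c | ~d) | (b & (~a | c))) = 1011111110111011
  (b & ((c | ~d) | (b & (~a | c)))) = 0000111100001011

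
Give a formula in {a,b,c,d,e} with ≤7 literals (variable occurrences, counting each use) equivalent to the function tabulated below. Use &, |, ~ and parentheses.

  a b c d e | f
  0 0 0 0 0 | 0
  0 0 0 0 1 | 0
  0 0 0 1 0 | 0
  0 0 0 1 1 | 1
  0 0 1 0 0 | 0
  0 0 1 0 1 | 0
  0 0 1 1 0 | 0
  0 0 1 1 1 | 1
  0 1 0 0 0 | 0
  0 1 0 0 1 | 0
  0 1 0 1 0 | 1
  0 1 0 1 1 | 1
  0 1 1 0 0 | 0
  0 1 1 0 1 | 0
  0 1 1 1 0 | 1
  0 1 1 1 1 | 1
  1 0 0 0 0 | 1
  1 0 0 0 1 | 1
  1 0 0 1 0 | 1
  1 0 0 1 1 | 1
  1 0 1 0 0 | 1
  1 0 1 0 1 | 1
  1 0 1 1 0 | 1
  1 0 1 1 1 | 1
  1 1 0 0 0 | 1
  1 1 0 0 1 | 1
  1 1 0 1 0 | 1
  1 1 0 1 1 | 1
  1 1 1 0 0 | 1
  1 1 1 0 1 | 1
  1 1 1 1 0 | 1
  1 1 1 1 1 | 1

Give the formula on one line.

  (b | e) = 01010101111111110101010111111111
  ((b | e) & d) = 00010001001100110001000100110011
  (a | ((b | e) & d)) = 00010001001100111111111111111111

(a | ((b | e) & d))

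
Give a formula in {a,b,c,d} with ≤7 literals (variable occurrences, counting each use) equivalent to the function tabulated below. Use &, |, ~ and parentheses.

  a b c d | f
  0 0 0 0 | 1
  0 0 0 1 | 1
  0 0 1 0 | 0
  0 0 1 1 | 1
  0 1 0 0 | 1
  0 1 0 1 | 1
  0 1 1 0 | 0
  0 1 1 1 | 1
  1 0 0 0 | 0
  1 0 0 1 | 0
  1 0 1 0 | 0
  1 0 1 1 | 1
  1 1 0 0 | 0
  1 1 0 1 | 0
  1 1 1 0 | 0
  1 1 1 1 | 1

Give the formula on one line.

((d | ~c) & (c | ~a))

  ~c = 1100110011001100
  (d | ~c) = 1101110111011101
  ~a = 1111111100000000
  (c | ~a) = 1111111100110011
  ((d | ~c) & (c | ~a)) = 1101110100010001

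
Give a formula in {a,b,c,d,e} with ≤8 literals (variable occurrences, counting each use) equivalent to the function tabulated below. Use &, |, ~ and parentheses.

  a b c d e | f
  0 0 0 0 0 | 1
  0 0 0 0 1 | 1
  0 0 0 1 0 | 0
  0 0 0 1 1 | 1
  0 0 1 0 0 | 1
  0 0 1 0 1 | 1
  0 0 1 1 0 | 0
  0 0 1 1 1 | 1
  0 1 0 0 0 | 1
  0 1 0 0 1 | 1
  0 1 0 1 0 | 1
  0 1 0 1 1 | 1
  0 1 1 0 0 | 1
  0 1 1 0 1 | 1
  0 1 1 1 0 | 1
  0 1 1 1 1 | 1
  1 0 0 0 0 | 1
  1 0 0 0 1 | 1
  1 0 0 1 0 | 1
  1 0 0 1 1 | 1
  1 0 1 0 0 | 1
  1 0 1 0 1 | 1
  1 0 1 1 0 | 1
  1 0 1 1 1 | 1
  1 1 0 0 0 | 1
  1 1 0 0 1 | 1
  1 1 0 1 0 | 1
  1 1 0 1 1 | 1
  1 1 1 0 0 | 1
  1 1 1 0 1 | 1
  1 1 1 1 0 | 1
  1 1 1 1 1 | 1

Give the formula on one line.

  ~d = 11001100110011001100110011001100
  (e | ~d) = 11011101110111011101110111011101
  (a | (e | ~d)) = 11011101110111011111111111111111
  ~c = 11110000111100001111000011110000
  (~c & a) = 00000000000000001111000011110000
  (b | (~c & a)) = 00000000111111111111000011111111
  ((a | (e | ~d)) | (b | (~c & a))) = 11011101111111111111111111111111

((a | (e | ~d)) | (b | (~c & a)))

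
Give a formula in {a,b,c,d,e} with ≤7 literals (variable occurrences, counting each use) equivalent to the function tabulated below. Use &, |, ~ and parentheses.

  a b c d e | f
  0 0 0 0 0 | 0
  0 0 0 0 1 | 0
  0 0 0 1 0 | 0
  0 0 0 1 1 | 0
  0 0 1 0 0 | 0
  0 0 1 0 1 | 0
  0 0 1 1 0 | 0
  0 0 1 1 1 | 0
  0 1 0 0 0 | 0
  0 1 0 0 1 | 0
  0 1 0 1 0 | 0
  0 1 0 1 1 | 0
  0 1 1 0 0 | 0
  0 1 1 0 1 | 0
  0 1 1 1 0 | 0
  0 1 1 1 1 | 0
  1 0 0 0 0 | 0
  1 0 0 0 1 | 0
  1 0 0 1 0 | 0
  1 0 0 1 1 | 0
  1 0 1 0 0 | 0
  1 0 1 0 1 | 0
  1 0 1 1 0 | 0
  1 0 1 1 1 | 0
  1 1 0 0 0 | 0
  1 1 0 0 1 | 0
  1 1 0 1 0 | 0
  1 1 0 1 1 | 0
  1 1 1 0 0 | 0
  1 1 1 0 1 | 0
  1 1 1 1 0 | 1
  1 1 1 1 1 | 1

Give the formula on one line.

  (b & d) = 00000000001100110000000000110011
  (c & a) = 00000000000000000000111100001111
  ((b & d) & (c & a)) = 00000000000000000000000000000011

((b & d) & (c & a))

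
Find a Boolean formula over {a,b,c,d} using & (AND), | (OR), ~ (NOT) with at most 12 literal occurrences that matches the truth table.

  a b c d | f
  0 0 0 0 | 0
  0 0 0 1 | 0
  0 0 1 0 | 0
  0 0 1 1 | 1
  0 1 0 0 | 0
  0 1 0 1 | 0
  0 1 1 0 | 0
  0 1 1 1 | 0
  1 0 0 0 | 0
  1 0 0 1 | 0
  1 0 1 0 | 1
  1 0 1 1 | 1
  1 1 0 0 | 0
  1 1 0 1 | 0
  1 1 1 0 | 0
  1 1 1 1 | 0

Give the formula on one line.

((((a | (c & d)) & ~a) & (d & ~b)) | (c & (~b & a)))

  (c & d) = 0001000100010001
  (a | (c & d)) = 0001000111111111
  ~a = 1111111100000000
  ((a | (c & d)) & ~a) = 0001000100000000
  ~b = 1111000011110000
  (d & ~b) = 0101000001010000
  (((a | (c & d)) & ~a) & (d & ~b)) = 0001000000000000
  (~b & a) = 0000000011110000
  (c & (~b & a)) = 0000000000110000
  ((((a | (c & d)) & ~a) & (d & ~b)) | (c & (~b & a))) = 0001000000110000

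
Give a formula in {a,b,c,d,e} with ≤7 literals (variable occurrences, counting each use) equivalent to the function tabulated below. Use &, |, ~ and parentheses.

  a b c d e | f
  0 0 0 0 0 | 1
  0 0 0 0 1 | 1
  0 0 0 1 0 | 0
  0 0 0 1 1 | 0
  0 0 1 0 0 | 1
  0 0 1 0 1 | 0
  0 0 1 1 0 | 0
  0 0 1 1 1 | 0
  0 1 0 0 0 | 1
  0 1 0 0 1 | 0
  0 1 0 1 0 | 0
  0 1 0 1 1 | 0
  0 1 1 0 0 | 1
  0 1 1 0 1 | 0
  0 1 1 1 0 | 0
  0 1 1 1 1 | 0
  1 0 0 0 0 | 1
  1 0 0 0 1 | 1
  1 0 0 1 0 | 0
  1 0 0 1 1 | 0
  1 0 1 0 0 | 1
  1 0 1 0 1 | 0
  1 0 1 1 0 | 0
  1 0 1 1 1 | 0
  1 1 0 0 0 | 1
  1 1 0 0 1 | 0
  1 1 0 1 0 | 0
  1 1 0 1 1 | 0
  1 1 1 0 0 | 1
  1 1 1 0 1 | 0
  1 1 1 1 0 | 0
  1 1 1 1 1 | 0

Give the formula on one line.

  ~c = 11110000111100001111000011110000
  ~b = 11111111000000001111111100000000
  (~c & ~b) = 11110000000000001111000000000000
  ~e = 10101010101010101010101010101010
  ((~c & ~b) | ~e) = 11111010101010101111101010101010
  ~d = 11001100110011001100110011001100
  (((~c & ~b) | ~e) & ~d) = 11001000100010001100100010001000

(((~c & ~b) | ~e) & ~d)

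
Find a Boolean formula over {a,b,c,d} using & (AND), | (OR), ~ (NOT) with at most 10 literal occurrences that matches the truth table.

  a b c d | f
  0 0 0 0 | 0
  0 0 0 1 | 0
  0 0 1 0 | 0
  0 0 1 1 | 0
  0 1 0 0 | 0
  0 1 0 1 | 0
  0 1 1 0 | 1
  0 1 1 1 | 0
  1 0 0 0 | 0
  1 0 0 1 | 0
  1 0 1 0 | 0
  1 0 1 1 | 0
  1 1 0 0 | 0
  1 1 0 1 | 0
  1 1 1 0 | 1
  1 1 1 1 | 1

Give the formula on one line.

  ~d = 1010101010101010
  (c | a) = 0011001111111111
  (b & (c | a)) = 0000001100001111
  (~d & (b & (c | a))) = 0000001000001010
  (a & b) = 0000000000001111
  ((~d & (b & (c | a))) | (a & b)) = 0000001000001111
  (d | c) = 0111011101110111
  (((~d & (b & (c | a))) | (a & b)) & (d | c)) = 0000001000000111
  (c & (((~d & (b & (c | a))) | (a & b)) & (d | c))) = 0000001000000011

(c & (((~d & (b & (c | a))) | (a & b)) & (d | c)))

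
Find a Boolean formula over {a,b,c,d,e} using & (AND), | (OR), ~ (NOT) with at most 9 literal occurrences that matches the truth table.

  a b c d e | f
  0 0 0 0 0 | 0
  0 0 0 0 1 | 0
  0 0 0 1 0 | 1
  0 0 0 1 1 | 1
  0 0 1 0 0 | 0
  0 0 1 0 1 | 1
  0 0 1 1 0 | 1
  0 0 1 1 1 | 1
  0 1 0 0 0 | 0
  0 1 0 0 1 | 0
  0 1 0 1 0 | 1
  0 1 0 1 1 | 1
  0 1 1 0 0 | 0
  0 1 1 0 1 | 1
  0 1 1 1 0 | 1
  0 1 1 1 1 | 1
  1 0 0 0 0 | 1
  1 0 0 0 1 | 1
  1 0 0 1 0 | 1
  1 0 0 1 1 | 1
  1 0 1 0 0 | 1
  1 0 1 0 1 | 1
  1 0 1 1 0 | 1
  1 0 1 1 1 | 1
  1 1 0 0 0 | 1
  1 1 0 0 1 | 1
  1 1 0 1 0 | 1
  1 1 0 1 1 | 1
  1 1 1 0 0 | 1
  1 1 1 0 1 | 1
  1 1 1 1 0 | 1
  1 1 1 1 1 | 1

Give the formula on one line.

((a | (b & d)) | ((~b & d) | ((e & (~b | c)) & c)))

  (b & d) = 00000000001100110000000000110011
  (a | (b & d)) = 00000000001100111111111111111111
  ~b = 11111111000000001111111100000000
  (~b & d) = 00110011000000000011001100000000
  (~b | c) = 11111111000011111111111100001111
  (e & (~b | c)) = 01010101000001010101010100000101
  ((e & (~b | c)) & c) = 00000101000001010000010100000101
  ((~b & d) | ((e & (~b | c)) & c)) = 00110111000001010011011100000101
  ((a | (b & d)) | ((~b & d) | ((e & (~b | c)) & c))) = 00110111001101111111111111111111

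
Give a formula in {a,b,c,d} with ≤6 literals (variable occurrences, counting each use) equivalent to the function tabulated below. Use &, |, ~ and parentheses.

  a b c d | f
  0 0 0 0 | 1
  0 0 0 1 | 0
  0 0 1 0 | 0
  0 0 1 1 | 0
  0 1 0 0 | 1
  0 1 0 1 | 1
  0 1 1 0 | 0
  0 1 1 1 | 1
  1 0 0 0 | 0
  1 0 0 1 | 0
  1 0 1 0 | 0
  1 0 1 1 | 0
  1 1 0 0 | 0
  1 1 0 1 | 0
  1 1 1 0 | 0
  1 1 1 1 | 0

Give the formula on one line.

((~d | b) & ((~a & d) | (~a & ~c)))

  ~d = 1010101010101010
  (~d | b) = 1010111110101111
  ~a = 1111111100000000
  (~a & d) = 0101010100000000
  ~c = 1100110011001100
  (~a & ~c) = 1100110000000000
  ((~a & d) | (~a & ~c)) = 1101110100000000
  ((~d | b) & ((~a & d) | (~a & ~c))) = 1000110100000000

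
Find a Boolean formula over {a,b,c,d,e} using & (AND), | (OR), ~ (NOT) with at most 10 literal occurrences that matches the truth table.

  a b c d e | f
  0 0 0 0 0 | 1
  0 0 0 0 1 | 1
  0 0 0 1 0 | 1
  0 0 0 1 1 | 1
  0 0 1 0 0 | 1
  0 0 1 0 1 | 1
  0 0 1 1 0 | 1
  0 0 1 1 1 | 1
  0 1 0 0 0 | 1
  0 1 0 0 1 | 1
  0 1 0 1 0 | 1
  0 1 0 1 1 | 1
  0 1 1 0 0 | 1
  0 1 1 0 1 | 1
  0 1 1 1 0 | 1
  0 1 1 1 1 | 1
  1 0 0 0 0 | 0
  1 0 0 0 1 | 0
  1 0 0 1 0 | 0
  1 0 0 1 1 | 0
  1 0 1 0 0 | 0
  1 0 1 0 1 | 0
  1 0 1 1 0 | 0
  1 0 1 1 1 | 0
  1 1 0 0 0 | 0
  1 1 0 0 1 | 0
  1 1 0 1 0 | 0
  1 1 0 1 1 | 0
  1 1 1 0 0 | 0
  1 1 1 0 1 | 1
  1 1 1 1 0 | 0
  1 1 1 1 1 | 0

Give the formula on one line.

  ~a = 11111111111111110000000000000000
  ~e = 10101010101010101010101010101010
  (~e | a) = 10101010101010101111111111111111
  (b | ~a) = 11111111111111110000000011111111
  ~d = 11001100110011001100110011001100
  (e & ~d) = 01000100010001000100010001000100
  ((b | ~a) & (e & ~d)) = 01000100010001000000000001000100
  (c & ((b | ~a) & (e & ~d))) = 00000100000001000000000000000100
  ((~e | a) & (c & ((b | ~a) & (e & ~d)))) = 00000000000000000000000000000100
  (~a | ((~e | a) & (c & ((b | ~a) & (e & ~d))))) = 11111111111111110000000000000100

(~a | ((~e | a) & (c & ((b | ~a) & (e & ~d)))))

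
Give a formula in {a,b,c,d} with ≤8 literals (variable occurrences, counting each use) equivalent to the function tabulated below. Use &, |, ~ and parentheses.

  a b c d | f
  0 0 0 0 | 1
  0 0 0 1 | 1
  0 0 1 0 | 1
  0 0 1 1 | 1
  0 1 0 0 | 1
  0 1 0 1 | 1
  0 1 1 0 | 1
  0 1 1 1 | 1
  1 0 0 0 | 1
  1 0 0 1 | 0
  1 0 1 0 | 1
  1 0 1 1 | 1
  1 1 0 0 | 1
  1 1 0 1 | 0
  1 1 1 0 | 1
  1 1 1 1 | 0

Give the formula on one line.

  ~d = 1010101010101010
  ~b = 1111000011110000
  (c & ~b) = 0011000000110000
  ~a = 1111111100000000
  ((c & ~b) | ~a) = 1111111100110000
  (~d | ~b) = 1111101011111010
  (((c & ~b) | ~a) & (~d | ~b)) = 1111101000110000
  (~d | (((c & ~b) | ~a) & (~d | ~b))) = 1111101010111010
  ((~d | (((c & ~b) | ~a) & (~d | ~b))) | ~a) = 1111111110111010

((~d | (((c & ~b) | ~a) & (~d | ~b))) | ~a)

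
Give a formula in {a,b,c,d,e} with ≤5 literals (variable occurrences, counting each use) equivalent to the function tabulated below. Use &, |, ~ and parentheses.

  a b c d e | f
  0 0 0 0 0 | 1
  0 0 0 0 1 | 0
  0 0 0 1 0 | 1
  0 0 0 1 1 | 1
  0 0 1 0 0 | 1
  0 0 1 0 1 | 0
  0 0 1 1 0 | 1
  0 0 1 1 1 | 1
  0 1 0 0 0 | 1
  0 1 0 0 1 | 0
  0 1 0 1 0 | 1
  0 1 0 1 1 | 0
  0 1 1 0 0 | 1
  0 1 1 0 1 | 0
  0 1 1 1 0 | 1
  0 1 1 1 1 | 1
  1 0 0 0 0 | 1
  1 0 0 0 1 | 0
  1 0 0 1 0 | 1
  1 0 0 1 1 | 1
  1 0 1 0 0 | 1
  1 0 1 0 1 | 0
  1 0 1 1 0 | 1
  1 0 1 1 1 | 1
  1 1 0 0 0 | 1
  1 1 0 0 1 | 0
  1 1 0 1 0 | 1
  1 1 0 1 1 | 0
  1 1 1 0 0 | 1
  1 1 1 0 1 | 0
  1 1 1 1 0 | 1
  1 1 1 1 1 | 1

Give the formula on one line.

(((c & d) | ~e) | (d & ~b))

  (c & d) = 00000011000000110000001100000011
  ~e = 10101010101010101010101010101010
  ((c & d) | ~e) = 10101011101010111010101110101011
  ~b = 11111111000000001111111100000000
  (d & ~b) = 00110011000000000011001100000000
  (((c & d) | ~e) | (d & ~b)) = 10111011101010111011101110101011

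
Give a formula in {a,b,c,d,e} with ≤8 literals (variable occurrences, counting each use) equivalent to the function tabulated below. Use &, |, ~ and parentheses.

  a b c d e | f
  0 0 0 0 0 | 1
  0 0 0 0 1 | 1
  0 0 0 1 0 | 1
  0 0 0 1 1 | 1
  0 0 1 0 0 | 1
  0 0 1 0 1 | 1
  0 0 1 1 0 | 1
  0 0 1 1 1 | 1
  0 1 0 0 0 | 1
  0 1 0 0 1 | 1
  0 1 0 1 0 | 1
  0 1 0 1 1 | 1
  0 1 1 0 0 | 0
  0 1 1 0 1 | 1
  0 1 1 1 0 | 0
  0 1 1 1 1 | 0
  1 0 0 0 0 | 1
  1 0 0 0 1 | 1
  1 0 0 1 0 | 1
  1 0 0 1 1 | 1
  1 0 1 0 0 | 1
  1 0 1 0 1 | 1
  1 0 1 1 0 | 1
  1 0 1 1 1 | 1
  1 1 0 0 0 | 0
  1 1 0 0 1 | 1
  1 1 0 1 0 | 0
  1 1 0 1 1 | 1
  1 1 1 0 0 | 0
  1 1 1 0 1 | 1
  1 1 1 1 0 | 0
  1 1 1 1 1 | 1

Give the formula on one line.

((~a & ~c) | ((e & ((~b | (~d & c)) | a)) | ~b))

  ~a = 11111111111111110000000000000000
  ~c = 11110000111100001111000011110000
  (~a & ~c) = 11110000111100000000000000000000
  ~b = 11111111000000001111111100000000
  ~d = 11001100110011001100110011001100
  (~d & c) = 00001100000011000000110000001100
  (~b | (~d & c)) = 11111111000011001111111100001100
  ((~b | (~d & c)) | a) = 11111111000011001111111111111111
  (e & ((~b | (~d & c)) | a)) = 01010101000001000101010101010101
  ((e & ((~b | (~d & c)) | a)) | ~b) = 11111111000001001111111101010101
  ((~a & ~c) | ((e & ((~b | (~d & c)) | a)) | ~b)) = 11111111111101001111111101010101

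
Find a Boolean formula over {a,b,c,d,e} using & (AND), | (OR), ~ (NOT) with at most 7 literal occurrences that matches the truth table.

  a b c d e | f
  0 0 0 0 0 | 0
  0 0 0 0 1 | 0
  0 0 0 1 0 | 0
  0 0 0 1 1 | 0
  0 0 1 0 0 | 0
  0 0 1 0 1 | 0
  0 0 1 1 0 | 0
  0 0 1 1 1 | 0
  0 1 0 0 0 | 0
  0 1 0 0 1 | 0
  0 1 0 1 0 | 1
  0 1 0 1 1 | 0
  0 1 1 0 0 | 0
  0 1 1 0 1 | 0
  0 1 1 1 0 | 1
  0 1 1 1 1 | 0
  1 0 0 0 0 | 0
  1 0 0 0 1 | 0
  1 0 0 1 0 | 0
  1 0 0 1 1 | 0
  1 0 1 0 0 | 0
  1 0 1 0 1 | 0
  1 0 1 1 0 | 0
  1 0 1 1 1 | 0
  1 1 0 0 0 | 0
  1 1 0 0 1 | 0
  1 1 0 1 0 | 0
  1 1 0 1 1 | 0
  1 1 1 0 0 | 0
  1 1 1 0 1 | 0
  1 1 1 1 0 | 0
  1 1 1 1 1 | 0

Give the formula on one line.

(((~a & d) & b) & ((~e & ~d) | (~e & b)))

  ~a = 11111111111111110000000000000000
  (~a & d) = 00110011001100110000000000000000
  ((~a & d) & b) = 00000000001100110000000000000000
  ~e = 10101010101010101010101010101010
  ~d = 11001100110011001100110011001100
  (~e & ~d) = 10001000100010001000100010001000
  (~e & b) = 00000000101010100000000010101010
  ((~e & ~d) | (~e & b)) = 10001000101010101000100010101010
  (((~a & d) & b) & ((~e & ~d) | (~e & b))) = 00000000001000100000000000000000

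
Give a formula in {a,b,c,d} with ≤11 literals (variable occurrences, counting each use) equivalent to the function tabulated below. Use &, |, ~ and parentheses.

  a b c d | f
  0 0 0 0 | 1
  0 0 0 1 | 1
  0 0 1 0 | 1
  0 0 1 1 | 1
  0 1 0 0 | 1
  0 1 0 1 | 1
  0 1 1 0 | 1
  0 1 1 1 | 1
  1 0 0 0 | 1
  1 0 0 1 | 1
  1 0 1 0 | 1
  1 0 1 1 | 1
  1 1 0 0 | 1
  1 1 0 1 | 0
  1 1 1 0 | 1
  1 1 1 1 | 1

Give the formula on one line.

((~a & b) | (((c & a) | ~b) | (~d & (~c | ~a))))

  ~a = 1111111100000000
  (~a & b) = 0000111100000000
  (c & a) = 0000000000110011
  ~b = 1111000011110000
  ((c & a) | ~b) = 1111000011110011
  ~d = 1010101010101010
  ~c = 1100110011001100
  (~c | ~a) = 1111111111001100
  (~d & (~c | ~a)) = 1010101010001000
  (((c & a) | ~b) | (~d & (~c | ~a))) = 1111101011111011
  ((~a & b) | (((c & a) | ~b) | (~d & (~c | ~a)))) = 1111111111111011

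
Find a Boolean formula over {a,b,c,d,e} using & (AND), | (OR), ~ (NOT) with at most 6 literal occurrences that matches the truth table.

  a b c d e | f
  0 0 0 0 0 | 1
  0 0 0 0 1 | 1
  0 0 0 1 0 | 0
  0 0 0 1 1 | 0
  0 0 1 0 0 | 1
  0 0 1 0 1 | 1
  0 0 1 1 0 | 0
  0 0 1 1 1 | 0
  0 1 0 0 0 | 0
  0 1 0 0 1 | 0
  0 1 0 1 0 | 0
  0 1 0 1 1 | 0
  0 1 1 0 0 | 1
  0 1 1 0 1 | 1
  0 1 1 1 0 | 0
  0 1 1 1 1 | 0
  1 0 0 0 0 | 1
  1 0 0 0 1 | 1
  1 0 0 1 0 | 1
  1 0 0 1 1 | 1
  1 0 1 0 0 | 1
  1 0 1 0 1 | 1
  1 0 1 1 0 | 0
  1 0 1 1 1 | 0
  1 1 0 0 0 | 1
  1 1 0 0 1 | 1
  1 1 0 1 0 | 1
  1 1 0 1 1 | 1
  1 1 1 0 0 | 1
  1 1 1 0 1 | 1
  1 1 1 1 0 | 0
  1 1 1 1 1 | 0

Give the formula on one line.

  ~b = 11111111000000001111111100000000
  (~b | c) = 11111111000011111111111100001111
  ~d = 11001100110011001100110011001100
  ((~b | c) & ~d) = 11001100000011001100110000001100
  ~c = 11110000111100001111000011110000
  (a & ~c) = 00000000000000001111000011110000
  (((~b | c) & ~d) | (a & ~c)) = 11001100000011001111110011111100

(((~b | c) & ~d) | (a & ~c))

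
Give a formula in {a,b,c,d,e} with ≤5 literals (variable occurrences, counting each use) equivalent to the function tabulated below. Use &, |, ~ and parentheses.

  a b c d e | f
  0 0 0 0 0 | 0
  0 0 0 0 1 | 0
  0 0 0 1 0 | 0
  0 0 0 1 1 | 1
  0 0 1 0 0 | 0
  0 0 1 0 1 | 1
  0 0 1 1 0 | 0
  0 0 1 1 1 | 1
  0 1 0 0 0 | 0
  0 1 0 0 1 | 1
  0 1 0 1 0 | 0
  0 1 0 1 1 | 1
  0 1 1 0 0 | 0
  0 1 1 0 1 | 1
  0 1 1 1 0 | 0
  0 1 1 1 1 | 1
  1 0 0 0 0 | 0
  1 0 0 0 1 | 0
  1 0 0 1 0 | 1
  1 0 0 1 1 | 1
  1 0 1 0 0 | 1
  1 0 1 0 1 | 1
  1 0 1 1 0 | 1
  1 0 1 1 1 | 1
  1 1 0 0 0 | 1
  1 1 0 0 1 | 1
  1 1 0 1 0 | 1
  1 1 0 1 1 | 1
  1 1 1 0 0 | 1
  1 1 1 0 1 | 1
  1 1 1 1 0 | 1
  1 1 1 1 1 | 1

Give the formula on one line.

((a | e) & ((c | d) | b))

  (a | e) = 01010101010101011111111111111111
  (c | d) = 00111111001111110011111100111111
  ((c | d) | b) = 00111111111111110011111111111111
  ((a | e) & ((c | d) | b)) = 00010101010101010011111111111111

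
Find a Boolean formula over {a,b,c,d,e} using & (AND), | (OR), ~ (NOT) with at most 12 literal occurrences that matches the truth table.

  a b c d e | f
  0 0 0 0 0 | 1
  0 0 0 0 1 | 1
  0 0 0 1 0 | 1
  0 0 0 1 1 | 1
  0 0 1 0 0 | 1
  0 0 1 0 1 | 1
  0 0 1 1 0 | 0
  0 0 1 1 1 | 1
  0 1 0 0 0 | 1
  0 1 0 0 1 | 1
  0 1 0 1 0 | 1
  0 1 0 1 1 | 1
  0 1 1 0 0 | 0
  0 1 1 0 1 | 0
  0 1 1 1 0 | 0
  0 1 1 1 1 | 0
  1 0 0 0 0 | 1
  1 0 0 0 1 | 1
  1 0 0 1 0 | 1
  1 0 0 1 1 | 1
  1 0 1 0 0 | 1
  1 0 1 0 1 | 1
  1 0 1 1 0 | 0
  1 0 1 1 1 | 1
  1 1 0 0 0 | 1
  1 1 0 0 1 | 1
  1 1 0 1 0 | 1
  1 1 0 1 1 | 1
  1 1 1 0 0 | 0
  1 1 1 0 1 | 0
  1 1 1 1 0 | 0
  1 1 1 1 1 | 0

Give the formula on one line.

  ~b = 11111111000000001111111100000000
  ~c = 11110000111100001111000011110000
  (~b | ~c) = 11111111111100001111111111110000
  ~e = 10101010101010101010101010101010
  (~e | a) = 10101010101010101111111111111111
  (~b & (~e | a)) = 10101010000000001111111100000000
  (c & (~b & (~e | a))) = 00001010000000000000111100000000
  ~d = 11001100110011001100110011001100
  ((c & (~b & (~e | a))) & ~d) = 00001000000000000000110000000000
  (((c & (~b & (~e | a))) & ~d) | ~c) = 11111000111100001111110011110000
  ((((c & (~b & (~e | a))) & ~d) | ~c) | e) = 11111101111101011111110111110101
  ((~b | ~c) & ((((c & (~b & (~e | a))) & ~d) | ~c) | e)) = 11111101111100001111110111110000

((~b | ~c) & ((((c & (~b & (~e | a))) & ~d) | ~c) | e))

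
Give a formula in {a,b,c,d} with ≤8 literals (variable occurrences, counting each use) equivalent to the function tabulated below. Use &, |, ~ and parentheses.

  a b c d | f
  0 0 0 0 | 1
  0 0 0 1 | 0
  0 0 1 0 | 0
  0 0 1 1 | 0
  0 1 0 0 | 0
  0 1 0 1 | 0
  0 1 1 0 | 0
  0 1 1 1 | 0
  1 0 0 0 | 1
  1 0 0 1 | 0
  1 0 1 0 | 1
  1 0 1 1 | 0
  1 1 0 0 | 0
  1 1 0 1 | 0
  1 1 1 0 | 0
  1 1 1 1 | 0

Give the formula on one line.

  (d & b) = 0000010100000101
  ~d = 1010101010101010
  ((d & b) | ~d) = 1010111110101111
  ~b = 1111000011110000
  ~c = 1100110011001100
  (~c | a) = 1100110011111111
  (~b & (~c | a)) = 1100000011110000
  (((d & b) | ~d) & (~b & (~c | a))) = 1000000010100000

(((d & b) | ~d) & (~b & (~c | a)))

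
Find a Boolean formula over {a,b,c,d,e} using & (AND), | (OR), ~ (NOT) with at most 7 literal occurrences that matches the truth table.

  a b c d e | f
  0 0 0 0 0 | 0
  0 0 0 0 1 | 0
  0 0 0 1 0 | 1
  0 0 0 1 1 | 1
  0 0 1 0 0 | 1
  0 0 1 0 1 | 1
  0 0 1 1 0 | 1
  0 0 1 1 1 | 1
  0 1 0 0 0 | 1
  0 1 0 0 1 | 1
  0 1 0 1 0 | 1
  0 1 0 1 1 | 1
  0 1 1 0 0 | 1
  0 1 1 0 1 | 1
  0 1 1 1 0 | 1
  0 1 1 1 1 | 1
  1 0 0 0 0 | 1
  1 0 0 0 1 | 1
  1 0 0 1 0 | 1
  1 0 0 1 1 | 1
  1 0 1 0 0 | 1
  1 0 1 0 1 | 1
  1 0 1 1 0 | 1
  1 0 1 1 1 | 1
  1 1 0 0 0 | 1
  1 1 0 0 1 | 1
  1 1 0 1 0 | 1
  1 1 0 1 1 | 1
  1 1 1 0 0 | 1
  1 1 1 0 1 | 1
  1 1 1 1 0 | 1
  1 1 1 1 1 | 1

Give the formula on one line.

  ~c = 11110000111100001111000011110000
  (~c & b) = 00000000111100000000000011110000
  ((~c & b) | a) = 00000000111100001111111111111111
  (c | d) = 00111111001111110011111100111111
  (((~c & b) | a) | (c | d)) = 00111111111111111111111111111111

(((~c & b) | a) | (c | d))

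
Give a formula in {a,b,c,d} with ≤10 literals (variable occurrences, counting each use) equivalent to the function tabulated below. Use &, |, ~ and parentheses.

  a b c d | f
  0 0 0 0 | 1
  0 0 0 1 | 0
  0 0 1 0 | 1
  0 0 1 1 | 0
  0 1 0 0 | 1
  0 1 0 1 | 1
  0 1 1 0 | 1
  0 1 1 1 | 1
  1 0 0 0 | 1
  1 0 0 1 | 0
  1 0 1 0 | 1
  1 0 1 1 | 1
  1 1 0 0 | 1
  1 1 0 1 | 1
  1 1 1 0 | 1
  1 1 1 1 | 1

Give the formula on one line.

(((c | ~d) & (~d | (d & a))) | (~d | b))

  ~d = 1010101010101010
  (c | ~d) = 1011101110111011
  (d & a) = 0000000001010101
  (~d | (d & a)) = 1010101011111111
  ((c | ~d) & (~d | (d & a))) = 1010101010111011
  (~d | b) = 1010111110101111
  (((c | ~d) & (~d | (d & a))) | (~d | b)) = 1010111110111111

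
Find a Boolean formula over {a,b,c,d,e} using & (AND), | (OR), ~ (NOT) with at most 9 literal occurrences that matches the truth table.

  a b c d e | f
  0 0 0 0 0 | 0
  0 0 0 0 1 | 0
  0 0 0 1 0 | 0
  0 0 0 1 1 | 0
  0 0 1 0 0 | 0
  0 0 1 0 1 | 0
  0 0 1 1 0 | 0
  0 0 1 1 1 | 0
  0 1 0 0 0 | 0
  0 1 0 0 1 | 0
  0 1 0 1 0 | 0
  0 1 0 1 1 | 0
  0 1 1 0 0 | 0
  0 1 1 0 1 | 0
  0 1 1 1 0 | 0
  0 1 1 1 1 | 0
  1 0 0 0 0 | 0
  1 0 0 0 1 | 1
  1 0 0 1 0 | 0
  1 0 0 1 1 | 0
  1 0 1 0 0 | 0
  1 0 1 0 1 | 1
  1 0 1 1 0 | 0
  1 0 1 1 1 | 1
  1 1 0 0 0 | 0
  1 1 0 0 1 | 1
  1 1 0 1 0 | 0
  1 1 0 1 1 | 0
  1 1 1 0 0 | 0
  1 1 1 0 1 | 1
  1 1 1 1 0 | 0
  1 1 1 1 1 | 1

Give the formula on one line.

((((d | c) & ~e) | ((c | ~d) & (a | e))) & (a & e))

  (d | c) = 00111111001111110011111100111111
  ~e = 10101010101010101010101010101010
  ((d | c) & ~e) = 00101010001010100010101000101010
  ~d = 11001100110011001100110011001100
  (c | ~d) = 11001111110011111100111111001111
  (a | e) = 01010101010101011111111111111111
  ((c | ~d) & (a | e)) = 01000101010001011100111111001111
  (((d | c) & ~e) | ((c | ~d) & (a | e))) = 01101111011011111110111111101111
  (a & e) = 00000000000000000101010101010101
  ((((d | c) & ~e) | ((c | ~d) & (a | e))) & (a & e)) = 00000000000000000100010101000101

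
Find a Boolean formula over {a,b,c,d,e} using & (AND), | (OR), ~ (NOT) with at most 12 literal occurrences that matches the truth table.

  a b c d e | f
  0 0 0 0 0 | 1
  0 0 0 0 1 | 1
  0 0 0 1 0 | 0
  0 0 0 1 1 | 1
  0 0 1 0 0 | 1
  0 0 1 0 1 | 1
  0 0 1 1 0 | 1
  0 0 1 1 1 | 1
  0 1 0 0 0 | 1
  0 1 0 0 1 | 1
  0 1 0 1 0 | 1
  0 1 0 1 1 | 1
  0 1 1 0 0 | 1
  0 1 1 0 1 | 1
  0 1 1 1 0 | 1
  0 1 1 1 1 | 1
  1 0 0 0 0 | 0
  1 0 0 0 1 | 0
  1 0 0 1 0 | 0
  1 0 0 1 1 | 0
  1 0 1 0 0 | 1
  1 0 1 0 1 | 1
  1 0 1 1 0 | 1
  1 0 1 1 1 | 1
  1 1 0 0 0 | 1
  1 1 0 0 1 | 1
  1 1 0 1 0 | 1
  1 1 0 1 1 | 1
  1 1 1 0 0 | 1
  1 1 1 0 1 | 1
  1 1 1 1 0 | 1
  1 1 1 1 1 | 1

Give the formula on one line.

(((~d | (c | b)) & (b | (c | ~a))) | (b | (~a & e)))

  ~d = 11001100110011001100110011001100
  (c | b) = 00001111111111110000111111111111
  (~d | (c | b)) = 11001111111111111100111111111111
  ~a = 11111111111111110000000000000000
  (c | ~a) = 11111111111111110000111100001111
  (b | (c | ~a)) = 11111111111111110000111111111111
  ((~d | (c | b)) & (b | (c | ~a))) = 11001111111111110000111111111111
  (~a & e) = 01010101010101010000000000000000
  (b | (~a & e)) = 01010101111111110000000011111111
  (((~d | (c | b)) & (b | (c | ~a))) | (b | (~a & e))) = 11011111111111110000111111111111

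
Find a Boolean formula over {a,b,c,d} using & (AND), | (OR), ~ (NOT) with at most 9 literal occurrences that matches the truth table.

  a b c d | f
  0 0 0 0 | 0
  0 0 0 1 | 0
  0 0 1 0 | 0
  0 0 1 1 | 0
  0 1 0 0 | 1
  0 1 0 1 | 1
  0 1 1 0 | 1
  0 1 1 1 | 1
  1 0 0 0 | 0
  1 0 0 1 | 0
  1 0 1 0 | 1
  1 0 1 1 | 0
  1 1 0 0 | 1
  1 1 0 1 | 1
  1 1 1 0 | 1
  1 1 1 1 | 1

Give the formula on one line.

(b | ((b & ((c & ~a) & d)) | ((~d & a) & (c & ~d))))

  ~a = 1111111100000000
  (c & ~a) = 0011001100000000
  ((c & ~a) & d) = 0001000100000000
  (b & ((c & ~a) & d)) = 0000000100000000
  ~d = 1010101010101010
  (~d & a) = 0000000010101010
  (c & ~d) = 0010001000100010
  ((~d & a) & (c & ~d)) = 0000000000100010
  ((b & ((c & ~a) & d)) | ((~d & a) & (c & ~d))) = 0000000100100010
  (b | ((b & ((c & ~a) & d)) | ((~d & a) & (c & ~d)))) = 0000111100101111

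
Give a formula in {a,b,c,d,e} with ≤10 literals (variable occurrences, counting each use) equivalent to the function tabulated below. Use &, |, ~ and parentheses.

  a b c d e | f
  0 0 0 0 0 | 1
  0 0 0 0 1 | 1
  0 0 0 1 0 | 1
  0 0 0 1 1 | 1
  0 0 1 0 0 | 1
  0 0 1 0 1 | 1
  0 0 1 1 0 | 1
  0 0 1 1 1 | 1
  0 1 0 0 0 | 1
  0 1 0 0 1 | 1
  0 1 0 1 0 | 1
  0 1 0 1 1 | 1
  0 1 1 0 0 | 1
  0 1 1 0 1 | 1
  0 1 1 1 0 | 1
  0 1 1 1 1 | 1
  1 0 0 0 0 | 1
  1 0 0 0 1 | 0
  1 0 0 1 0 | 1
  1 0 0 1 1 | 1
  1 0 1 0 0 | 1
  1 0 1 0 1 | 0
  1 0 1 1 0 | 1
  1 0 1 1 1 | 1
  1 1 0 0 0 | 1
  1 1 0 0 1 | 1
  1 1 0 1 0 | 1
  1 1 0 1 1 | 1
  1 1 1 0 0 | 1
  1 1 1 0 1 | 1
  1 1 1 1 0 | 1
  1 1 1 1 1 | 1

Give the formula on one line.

  (e & b) = 00000000010101010000000001010101
  ~d = 11001100110011001100110011001100
  (a | b) = 00000000111111111111111111111111
  (~d & (a | b)) = 00000000110011001100110011001100
  ((e & b) & (~d & (a | b))) = 00000000010001000000000001000100
  (((e & b) & (~d & (a | b))) | d) = 00110011011101110011001101110111
  ~a = 11111111111111110000000000000000
  ~e = 10101010101010101010101010101010
  (b | ~e) = 10101010111111111010101011111111
  (~a | (b | ~e)) = 11111111111111111010101011111111
  ((((e & b) & (~d & (a | b))) | d) | (~a | (b | ~e))) = 11111111111111111011101111111111

((((e & b) & (~d & (a | b))) | d) | (~a | (b | ~e)))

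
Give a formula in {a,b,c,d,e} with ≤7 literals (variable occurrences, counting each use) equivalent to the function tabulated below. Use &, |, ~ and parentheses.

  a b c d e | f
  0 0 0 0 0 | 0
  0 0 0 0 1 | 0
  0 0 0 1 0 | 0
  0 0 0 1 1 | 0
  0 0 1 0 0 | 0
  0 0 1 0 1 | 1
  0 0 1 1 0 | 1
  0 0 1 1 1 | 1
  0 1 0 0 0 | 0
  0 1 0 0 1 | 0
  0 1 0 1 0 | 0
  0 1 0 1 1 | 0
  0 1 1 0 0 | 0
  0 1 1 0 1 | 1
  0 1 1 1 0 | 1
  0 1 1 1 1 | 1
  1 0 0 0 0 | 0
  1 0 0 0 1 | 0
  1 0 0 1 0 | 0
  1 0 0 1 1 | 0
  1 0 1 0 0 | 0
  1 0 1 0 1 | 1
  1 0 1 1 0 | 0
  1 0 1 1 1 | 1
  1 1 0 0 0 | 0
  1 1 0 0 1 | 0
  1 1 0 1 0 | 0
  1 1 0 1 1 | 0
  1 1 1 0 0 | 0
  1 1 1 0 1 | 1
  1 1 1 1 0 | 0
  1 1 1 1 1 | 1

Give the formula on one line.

  ~a = 11111111111111110000000000000000
  (~a & d) = 00110011001100110000000000000000
  (e | (~a & d)) = 01110111011101110101010101010101
  (c & (e | (~a & d))) = 00000111000001110000010100000101

(c & (e | (~a & d)))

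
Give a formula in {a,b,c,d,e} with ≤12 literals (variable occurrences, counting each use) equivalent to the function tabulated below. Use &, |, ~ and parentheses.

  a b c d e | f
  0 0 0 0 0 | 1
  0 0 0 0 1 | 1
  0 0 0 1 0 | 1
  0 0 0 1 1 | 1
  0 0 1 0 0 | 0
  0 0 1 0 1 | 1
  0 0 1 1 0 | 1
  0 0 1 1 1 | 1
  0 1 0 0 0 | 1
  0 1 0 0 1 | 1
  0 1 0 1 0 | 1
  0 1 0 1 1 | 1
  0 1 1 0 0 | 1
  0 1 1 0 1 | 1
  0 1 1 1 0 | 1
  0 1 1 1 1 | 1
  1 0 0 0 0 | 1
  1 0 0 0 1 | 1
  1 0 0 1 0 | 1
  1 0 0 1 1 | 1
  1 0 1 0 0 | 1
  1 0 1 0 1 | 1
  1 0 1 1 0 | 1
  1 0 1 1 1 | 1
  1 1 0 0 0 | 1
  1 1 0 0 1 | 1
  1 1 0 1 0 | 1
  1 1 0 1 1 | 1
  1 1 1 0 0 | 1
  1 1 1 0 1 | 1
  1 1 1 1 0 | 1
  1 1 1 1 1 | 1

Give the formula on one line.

(((~c | e) & (c | ~d)) | ((e | (d | a)) | (b & ~d)))

  ~c = 11110000111100001111000011110000
  (~c | e) = 11110101111101011111010111110101
  ~d = 11001100110011001100110011001100
  (c | ~d) = 11001111110011111100111111001111
  ((~c | e) & (c | ~d)) = 11000101110001011100010111000101
  (d | a) = 00110011001100111111111111111111
  (e | (d | a)) = 01110111011101111111111111111111
  (b & ~d) = 00000000110011000000000011001100
  ((e | (d | a)) | (b & ~d)) = 01110111111111111111111111111111
  (((~c | e) & (c | ~d)) | ((e | (d | a)) | (b & ~d))) = 11110111111111111111111111111111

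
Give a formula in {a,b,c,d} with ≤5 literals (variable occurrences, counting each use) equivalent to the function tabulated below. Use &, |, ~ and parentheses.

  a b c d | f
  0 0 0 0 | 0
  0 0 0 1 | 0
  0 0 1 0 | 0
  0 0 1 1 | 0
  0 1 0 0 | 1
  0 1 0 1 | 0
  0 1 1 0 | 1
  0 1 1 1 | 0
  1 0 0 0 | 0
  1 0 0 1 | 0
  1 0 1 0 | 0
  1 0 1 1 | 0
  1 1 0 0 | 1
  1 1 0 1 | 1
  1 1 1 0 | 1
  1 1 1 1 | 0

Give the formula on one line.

(b & (~d | (a & ~c)))

  ~d = 1010101010101010
  ~c = 1100110011001100
  (a & ~c) = 0000000011001100
  (~d | (a & ~c)) = 1010101011101110
  (b & (~d | (a & ~c))) = 0000101000001110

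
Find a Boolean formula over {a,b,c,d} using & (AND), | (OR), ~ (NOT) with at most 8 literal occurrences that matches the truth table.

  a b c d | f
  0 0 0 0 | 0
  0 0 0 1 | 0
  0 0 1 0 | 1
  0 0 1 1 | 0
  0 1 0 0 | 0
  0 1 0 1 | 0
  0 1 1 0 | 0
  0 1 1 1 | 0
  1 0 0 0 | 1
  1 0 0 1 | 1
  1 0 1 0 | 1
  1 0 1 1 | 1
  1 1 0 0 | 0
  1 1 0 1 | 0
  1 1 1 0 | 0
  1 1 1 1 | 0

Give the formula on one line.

(~b & ((~d & (b | c)) | a))

  ~b = 1111000011110000
  ~d = 1010101010101010
  (b | c) = 0011111100111111
  (~d & (b | c)) = 0010101000101010
  ((~d & (b | c)) | a) = 0010101011111111
  (~b & ((~d & (b | c)) | a)) = 0010000011110000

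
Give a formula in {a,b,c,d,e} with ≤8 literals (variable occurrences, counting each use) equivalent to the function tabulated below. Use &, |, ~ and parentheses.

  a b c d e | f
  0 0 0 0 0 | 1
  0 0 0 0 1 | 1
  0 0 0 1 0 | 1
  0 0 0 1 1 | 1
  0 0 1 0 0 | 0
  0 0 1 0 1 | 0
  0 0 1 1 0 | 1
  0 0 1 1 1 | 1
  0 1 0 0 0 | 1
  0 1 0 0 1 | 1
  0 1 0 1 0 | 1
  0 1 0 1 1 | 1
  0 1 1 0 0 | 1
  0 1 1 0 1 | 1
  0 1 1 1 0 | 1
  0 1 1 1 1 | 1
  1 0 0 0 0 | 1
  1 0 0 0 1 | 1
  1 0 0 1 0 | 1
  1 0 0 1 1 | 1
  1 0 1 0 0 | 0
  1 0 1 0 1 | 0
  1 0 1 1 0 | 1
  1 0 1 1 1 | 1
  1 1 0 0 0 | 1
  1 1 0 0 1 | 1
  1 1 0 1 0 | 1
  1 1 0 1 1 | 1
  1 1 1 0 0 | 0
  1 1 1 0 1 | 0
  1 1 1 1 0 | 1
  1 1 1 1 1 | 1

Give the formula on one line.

((d | ~c) | (~c | (~a & b)))

  ~c = 11110000111100001111000011110000
  (d | ~c) = 11110011111100111111001111110011
  ~a = 11111111111111110000000000000000
  (~a & b) = 00000000111111110000000000000000
  (~c | (~a & b)) = 11110000111111111111000011110000
  ((d | ~c) | (~c | (~a & b))) = 11110011111111111111001111110011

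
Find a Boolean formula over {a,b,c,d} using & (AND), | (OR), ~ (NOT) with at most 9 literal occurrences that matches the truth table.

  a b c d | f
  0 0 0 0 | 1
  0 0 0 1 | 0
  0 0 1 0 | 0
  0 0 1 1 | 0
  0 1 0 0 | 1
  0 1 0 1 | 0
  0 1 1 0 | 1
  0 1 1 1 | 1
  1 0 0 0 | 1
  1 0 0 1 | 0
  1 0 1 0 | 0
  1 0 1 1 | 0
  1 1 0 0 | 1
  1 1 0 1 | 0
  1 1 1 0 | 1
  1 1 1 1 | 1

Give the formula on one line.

  ~d = 1010101010101010
  (d | b) = 0101111101011111
  ~c = 1100110011001100
  ((d | b) | ~c) = 1101111111011111
  (~d & ((d | b) | ~c)) = 1000101010001010
  (c & b) = 0000001100000011
  ((~d & ((d | b) | ~c)) | (c & b)) = 1000101110001011

((~d & ((d | b) | ~c)) | (c & b))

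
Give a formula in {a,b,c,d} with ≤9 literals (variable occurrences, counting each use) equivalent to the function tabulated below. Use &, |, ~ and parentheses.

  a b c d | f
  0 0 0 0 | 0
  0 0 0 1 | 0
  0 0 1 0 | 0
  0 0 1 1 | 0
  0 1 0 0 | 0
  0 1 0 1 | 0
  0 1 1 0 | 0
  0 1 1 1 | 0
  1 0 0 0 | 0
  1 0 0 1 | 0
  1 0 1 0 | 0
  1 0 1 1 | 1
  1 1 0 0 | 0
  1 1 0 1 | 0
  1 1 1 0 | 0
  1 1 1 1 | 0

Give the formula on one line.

  ~b = 1111000011110000
  (~b | a) = 1111000011111111
  ((~b | a) & d) = 0101000001010101
  ~d = 1010101010101010
  (c | ~d) = 1011101110111011
  ~c = 1100110011001100
  (a | ~c) = 1100110011111111
  ((a | ~c) & ~b) = 1100000011110000
  ((c | ~d) & ((a | ~c) & ~b)) = 1000000010110000
  (((~b | a) & d) & ((c | ~d) & ((a | ~c) & ~b))) = 0000000000010000

(((~b | a) & d) & ((c | ~d) & ((a | ~c) & ~b)))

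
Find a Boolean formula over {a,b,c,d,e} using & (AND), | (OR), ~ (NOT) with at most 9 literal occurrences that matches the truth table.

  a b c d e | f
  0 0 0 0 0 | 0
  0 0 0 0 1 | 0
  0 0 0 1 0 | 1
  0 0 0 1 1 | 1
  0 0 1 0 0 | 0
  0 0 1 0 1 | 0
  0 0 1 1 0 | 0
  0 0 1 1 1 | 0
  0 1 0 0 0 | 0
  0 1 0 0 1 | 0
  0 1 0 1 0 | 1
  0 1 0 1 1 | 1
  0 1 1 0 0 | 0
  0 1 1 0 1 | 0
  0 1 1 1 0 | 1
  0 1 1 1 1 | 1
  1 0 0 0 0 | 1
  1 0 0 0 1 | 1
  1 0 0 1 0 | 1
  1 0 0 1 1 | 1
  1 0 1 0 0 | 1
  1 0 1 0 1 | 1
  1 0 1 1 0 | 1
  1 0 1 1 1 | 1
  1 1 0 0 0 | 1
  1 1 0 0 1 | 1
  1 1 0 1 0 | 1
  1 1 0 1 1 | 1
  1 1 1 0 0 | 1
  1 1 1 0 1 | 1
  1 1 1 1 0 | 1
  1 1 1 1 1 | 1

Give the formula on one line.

  ~b = 11111111000000001111111100000000
  (d | ~b) = 11111111001100111111111100110011
  (b & (d | ~b)) = 00000000001100110000000000110011
  ~c = 11110000111100001111000011110000
  (a | ~c) = 11110000111100001111111111111111
  (d & (a | ~c)) = 00110000001100000011001100110011
  (a | (d & (a | ~c))) = 00110000001100001111111111111111
  ((b & (d | ~b)) | (a | (d & (a | ~c)))) = 00110000001100111111111111111111

((b & (d | ~b)) | (a | (d & (a | ~c))))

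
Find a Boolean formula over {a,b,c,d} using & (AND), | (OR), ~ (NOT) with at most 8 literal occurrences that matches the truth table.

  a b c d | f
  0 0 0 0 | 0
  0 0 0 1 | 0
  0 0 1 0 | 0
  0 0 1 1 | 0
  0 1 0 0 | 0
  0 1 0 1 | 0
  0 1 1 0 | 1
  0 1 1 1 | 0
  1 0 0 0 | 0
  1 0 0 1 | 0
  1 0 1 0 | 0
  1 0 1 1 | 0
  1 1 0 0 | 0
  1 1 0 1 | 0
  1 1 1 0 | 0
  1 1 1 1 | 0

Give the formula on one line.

  ~a = 1111111100000000
  (c & ~a) = 0011001100000000
  ~d = 1010101010101010
  ((c & ~a) & ~d) = 0010001000000000
  (b | a) = 0000111111111111
  (~a | b) = 1111111100001111
  (c & (~a | b)) = 0011001100000011
  ((b | a) & (c & (~a | b))) = 0000001100000011
  (((c & ~a) & ~d) & ((b | a) & (c & (~a | b)))) = 0000001000000000

(((c & ~a) & ~d) & ((b | a) & (c & (~a | b))))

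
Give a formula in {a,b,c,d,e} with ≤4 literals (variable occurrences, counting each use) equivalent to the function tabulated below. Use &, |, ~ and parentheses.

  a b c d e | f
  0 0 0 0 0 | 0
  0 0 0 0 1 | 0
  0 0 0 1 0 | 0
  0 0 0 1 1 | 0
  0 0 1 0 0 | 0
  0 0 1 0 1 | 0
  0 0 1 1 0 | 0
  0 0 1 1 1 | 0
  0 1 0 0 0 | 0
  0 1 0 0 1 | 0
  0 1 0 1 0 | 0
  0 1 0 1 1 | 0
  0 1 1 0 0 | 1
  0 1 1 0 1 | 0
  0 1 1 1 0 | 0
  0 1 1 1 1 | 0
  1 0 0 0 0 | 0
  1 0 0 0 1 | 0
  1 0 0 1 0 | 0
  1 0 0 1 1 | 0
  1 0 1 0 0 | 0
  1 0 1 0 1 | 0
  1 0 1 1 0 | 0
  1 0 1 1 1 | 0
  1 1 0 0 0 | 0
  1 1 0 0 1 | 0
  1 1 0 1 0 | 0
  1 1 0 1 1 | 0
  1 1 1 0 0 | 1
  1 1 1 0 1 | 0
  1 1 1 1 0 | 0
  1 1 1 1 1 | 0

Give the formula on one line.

  ~e = 10101010101010101010101010101010
  (~e & c) = 00001010000010100000101000001010
  ((~e & c) & b) = 00000000000010100000000000001010
  ~d = 11001100110011001100110011001100
  (((~e & c) & b) & ~d) = 00000000000010000000000000001000

(((~e & c) & b) & ~d)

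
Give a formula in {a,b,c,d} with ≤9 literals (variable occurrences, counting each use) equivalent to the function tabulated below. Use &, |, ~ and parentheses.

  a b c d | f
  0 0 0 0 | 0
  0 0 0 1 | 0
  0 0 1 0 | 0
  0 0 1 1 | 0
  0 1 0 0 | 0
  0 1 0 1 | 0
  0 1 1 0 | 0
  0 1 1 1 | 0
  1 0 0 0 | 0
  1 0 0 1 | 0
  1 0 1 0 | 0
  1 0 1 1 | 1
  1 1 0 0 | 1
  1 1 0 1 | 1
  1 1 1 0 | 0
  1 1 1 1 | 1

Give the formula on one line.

  (c | b) = 0011111100111111
  ((c | b) & a) = 0000000000111111
  ~a = 1111111100000000
  (~a | b) = 1111111100001111
  (((c | b) & a) & (~a | b)) = 0000000000001111
  (c | (((c | b) & a) & (~a | b))) = 0011001100111111
  (a & d) = 0000000001010101
  ~c = 1100110011001100
  ((a & d) | ~c) = 1100110011011101
  ((c | (((c | b) & a) & (~a | b))) & ((a & d) | ~c)) = 0000000000011101

((c | (((c | b) & a) & (~a | b))) & ((a & d) | ~c))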